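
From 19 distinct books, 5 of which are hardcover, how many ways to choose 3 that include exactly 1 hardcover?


Choose 1 of the 5 hardcovers and 2 of the other 14 books:
C(5,1)×C(14,2) = 5×91 = 455

455


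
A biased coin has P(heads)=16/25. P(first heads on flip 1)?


Geometric: P(X=1) = (1-p)^(k-1)×p = (9/25)^0×16/25 = 16/25

P(X=1) = 16/25 ≈ 64.00%


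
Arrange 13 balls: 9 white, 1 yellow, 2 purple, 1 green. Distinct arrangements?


13!/(9!×1!×2!×1!) = 8580

8580


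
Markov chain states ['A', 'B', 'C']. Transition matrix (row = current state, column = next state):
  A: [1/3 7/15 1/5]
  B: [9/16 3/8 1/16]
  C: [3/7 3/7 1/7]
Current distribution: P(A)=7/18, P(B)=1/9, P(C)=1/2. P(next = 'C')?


P(next=C) = Σᵢ P(now=i)×P(i→C)
= 7/18×1/5 + 1/9×1/16 + 1/2×1/7
= 7/90 + 1/144 + 1/14 = 787/5040

P = 787/5040 ≈ 0.1562


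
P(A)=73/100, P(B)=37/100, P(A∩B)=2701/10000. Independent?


P(A)×P(B) = 2701/10000
P(A∩B) = 2701/10000
Equal ✓ → Independent

Yes, independent


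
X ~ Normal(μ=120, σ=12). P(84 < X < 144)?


z₁=(84-120)/12=-3.0, z₂=(144-120)/12=2.0
P = Φ(2.0) - Φ(-3.0) = 0.977250 - 0.001350 = 0.975900 ≈ 0.9759

P(84 < X < 144) ≈ 0.9759


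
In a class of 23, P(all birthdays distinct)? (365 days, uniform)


P(all different) = Π(365-i)/365 for i=0..22
= (365/365)×(364/365)×...×(343/365)
= 0.492703

P ≈ 0.4927 ≈ 49.27%


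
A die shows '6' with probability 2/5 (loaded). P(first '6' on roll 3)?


Geometric: P(X=3) = (1-p)^(k-1)×p = (3/5)^2×2/5 = 18/125

P(X=3) = 18/125 ≈ 14.40%


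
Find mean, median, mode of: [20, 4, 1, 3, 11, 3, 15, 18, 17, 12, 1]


Sorted: [1, 1, 3, 3, 4, 11, 12, 15, 17, 18, 20]
Mean = 105/11
Median = 11
Freq: {20: 1, 4: 1, 1: 2, 3: 2, 11: 1, 15: 1, 18: 1, 17: 1, 12: 1}
Mode: [1, 3]

Mean=105/11, Median=11, Mode=[1, 3]


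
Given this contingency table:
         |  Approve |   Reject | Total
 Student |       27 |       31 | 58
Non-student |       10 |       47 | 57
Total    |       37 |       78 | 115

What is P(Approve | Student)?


P(Approve | Student) = 27/(27+31) = 27/58

P(Approve|Student) = 27/58 ≈ 46.55%


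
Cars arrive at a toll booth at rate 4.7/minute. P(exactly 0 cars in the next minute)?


Poisson(λ=4.7): P(X=0) = e^(-λ)×λ^k/k!
= e^(-4.7) × 4.7^0 / 0!
≈ 0.009095277102 × 1 / 1 ≈ 0.009095

P(X=0) ≈ 0.009095 ≈ 0.91%


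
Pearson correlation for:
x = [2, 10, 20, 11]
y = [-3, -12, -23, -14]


n=4, Σx=43, Σy=-52, Σxy=-740, Σx²=625, Σy²=878
r = (4×(-740) - 43×(-52))/√((4×625 - 43²)(4×878 - (-52)²))
= -724/√(651×808) = -724/√526008 ≈ -724/725.2641 ≈ -0.9983

r ≈ -0.9983


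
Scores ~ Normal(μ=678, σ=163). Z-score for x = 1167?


z = (x - μ)/σ = (1167 - 678)/163 = 3.0

z = 3.0


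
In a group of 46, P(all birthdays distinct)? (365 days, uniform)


P(all different) = Π(365-i)/365 for i=0..45
= (365/365)×(364/365)×...×(320/365)
= 0.051747

P ≈ 0.0517 ≈ 5.17%


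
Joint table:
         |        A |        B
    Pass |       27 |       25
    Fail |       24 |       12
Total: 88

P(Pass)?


P(Pass) = (27+25)/88 = 52/88 = 13/22

P(Pass) = 13/22 ≈ 59.09%


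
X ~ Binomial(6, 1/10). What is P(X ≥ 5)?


P(X ≥ 5) = Σ P(X=i) for i=5..6
P(X=5) = 27/500000
P(X=6) = 1/1000000
Sum = 11/200000

P(X ≥ 5) = 11/200000 ≈ 0.01%


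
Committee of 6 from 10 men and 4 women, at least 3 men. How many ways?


Count by #men:
  3M,3W: C(10,3)×C(4,3)=480
  4M,2W: C(10,4)×C(4,2)=1260
  5M,1W: C(10,5)×C(4,1)=1008
  6M,0W: C(10,6)×C(4,0)=210
Total = 2958

2958


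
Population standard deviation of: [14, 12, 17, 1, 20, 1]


Mean = 65/6
  (14-65/6)²=361/36
  (12-65/6)²=49/36
  (17-65/6)²=1369/36
  (1-65/6)²=3481/36
  (20-65/6)²=3025/36
  (1-65/6)²=3481/36
Σ(x-μ)² = 1961/6
σ² = (1961/6)/6 = 1961/36

σ = √(1961/36) ≈ 7.3805


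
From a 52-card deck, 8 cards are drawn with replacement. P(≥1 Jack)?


P(not a Jack) = 48/52 = 12/13
P(none in 8 draws) = (12/13)^8 = 429981696/815730721
P(≥1 Jack) = 1 - 429981696/815730721 = 385749025/815730721

P = 385749025/815730721 ≈ 47.29%


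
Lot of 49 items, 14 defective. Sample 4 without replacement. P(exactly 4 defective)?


Hypergeometric: C(14,4)×C(35,0)/C(49,4)
= 1001×1/211876 = 143/30268

P(X=4) = 143/30268 ≈ 0.47%


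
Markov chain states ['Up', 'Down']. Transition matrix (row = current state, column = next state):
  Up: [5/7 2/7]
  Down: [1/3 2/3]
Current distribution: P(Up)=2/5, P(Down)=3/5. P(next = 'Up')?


P(next=Up) = Σᵢ P(now=i)×P(i→Up)
= 2/5×5/7 + 3/5×1/3
= 2/7 + 1/5 = 17/35

P = 17/35 ≈ 0.4857


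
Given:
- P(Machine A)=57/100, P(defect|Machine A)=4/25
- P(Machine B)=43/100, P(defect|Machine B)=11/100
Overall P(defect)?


P(B) = Σ P(B|Aᵢ)×P(Aᵢ)
  4/25×57/100 = 57/625
  11/100×43/100 = 473/10000
Sum = 277/2000

P(defect) = 277/2000 ≈ 13.85%


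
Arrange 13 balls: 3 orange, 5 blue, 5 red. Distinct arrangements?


13!/(3!×5!×5!) = 72072

72072


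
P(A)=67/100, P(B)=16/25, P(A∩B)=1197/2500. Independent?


P(A)×P(B) = 268/625
P(A∩B) = 1197/2500
Not equal → NOT independent

No, not independent


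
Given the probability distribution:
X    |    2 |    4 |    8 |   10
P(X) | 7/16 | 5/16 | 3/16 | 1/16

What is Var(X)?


E[X] = 17/4
E[X²] = 25
Var(X) = E[X²] - (E[X])² = 25 - 289/16 = 111/16

Var(X) = 111/16 ≈ 6.9375


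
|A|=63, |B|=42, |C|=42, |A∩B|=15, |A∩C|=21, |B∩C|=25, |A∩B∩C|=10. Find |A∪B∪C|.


|A∪B∪C| = 63+42+42-15-21-25+10 = 96

|A∪B∪C| = 96


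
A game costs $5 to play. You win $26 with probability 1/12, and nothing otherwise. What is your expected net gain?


E[gain] = (26-5)×1/12 + (-5)×11/12
= 7/4 - 55/12 = -17/6

Expected net gain = $-17/6 ≈ $-2.83


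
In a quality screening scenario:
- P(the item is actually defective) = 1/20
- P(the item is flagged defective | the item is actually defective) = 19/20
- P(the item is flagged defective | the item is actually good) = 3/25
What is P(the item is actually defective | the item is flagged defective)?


Using Bayes' theorem:
P(A|B) = P(B|A)·P(A) / P(B)

P(the item is flagged defective) = 19/20 × 1/20 + 3/25 × 19/20
= 19/400 + 57/500 = 323/2000

P(the item is actually defective|the item is flagged defective) = (19/400) / (323/2000) = 5/17

P(the item is actually defective|the item is flagged defective) = 5/17 ≈ 29.41%


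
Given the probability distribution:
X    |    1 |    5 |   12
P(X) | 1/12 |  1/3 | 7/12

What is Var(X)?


E[X] = 35/4
E[X²] = 1109/12
Var(X) = E[X²] - (E[X])² = 1109/12 - 1225/16 = 761/48

Var(X) = 761/48 ≈ 15.8542


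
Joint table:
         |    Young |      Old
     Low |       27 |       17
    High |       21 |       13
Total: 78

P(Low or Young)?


P(Low∨Young) = P(Low) + P(Young) - P(Low∧Young)
= (44 + 48 - 27)/78 = 65/78 = 5/6

P = 5/6 ≈ 83.33%


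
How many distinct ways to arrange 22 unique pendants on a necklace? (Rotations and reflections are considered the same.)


Free circular arrangements: rotations and reflections both identified.
(n-1)!/2 = 21!/2 = 51090942171709440000/2 = 25545471085854720000

25545471085854720000


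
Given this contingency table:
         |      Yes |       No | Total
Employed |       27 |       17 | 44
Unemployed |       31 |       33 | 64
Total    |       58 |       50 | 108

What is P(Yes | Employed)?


P(Yes | Employed) = 27/(27+17) = 27/44

P(Yes|Employed) = 27/44 ≈ 61.36%


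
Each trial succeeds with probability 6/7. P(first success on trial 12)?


Geometric: P(X=12) = (1-p)^(k-1)×p = (1/7)^11×6/7 = 6/13841287201

P(X=12) = 6/13841287201 ≈ 0.00%


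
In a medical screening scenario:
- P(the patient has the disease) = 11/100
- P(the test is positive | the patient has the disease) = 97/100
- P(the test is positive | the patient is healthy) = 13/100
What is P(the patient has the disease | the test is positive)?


Using Bayes' theorem:
P(A|B) = P(B|A)·P(A) / P(B)

P(the test is positive) = 97/100 × 11/100 + 13/100 × 89/100
= 1067/10000 + 1157/10000 = 139/625

P(the patient has the disease|the test is positive) = (1067/10000) / (139/625) = 1067/2224

P(the patient has the disease|the test is positive) = 1067/2224 ≈ 47.98%


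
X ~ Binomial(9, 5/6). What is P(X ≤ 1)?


P(X ≤ 1) = Σ P(X=i) for i=0..1
P(X=0) = 1/10077696
P(X=1) = 5/1119744
Sum = 23/5038848

P(X ≤ 1) = 23/5038848 ≈ 0.00%


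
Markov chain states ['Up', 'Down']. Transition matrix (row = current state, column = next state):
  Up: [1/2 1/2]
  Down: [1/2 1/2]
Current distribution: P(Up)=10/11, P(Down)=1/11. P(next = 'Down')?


P(next=Down) = Σᵢ P(now=i)×P(i→Down)
= 10/11×1/2 + 1/11×1/2
= 5/11 + 1/22 = 1/2

P = 1/2 ≈ 0.5000


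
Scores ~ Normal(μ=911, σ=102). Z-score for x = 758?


z = (x - μ)/σ = (758 - 911)/102 = -1.5

z = -1.5


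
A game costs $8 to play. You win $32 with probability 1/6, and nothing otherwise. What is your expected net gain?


E[gain] = (32-8)×1/6 + (-8)×5/6
= 4 - 20/3 = -8/3

Expected net gain = $-8/3 ≈ $-2.67


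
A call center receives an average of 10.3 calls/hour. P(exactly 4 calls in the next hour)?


Poisson(λ=10.3): P(X=4) = e^(-λ)×λ^k/k!
= e^(-10.3) × 10.3^4 / 4!
≈ 3.363309519e-05 × 11255.0881 / 24 ≈ 0.015773

P(X=4) ≈ 0.015773 ≈ 1.58%


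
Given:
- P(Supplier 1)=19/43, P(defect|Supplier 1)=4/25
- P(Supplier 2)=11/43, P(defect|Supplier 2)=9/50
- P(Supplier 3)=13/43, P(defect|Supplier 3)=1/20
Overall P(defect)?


P(B) = Σ P(B|Aᵢ)×P(Aᵢ)
  4/25×19/43 = 76/1075
  9/50×11/43 = 99/2150
  1/20×13/43 = 13/860
Sum = 567/4300

P(defect) = 567/4300 ≈ 13.19%


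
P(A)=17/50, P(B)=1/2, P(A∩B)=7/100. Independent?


P(A)×P(B) = 17/100
P(A∩B) = 7/100
Not equal → NOT independent

No, not independent


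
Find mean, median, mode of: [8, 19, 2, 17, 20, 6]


Sorted: [2, 6, 8, 17, 19, 20]
Mean = 72/6 = 12
Median = 25/2
Freq: {8: 1, 19: 1, 2: 1, 17: 1, 20: 1, 6: 1}
Mode: No mode

Mean=12, Median=25/2, Mode=No mode


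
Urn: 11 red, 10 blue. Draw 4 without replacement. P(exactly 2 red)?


Hypergeometric: C(11,2)×C(10,2)/C(21,4)
= 55×45/5985 = 55/133

P(X=2) = 55/133 ≈ 41.35%


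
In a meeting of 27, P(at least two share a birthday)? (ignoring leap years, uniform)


P(all different) = Π(365-i)/365 for i=0..26
= 0.373141
P(match) = 1 - 0.373141 = 0.626859

P ≈ 0.6269 ≈ 62.69%


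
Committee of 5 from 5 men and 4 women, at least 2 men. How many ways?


Count by #men:
  2M,3W: C(5,2)×C(4,3)=40
  3M,2W: C(5,3)×C(4,2)=60
  4M,1W: C(5,4)×C(4,1)=20
  5M,0W: C(5,5)×C(4,0)=1
Total = 121

121


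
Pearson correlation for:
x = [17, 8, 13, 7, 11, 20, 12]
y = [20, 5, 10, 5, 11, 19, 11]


n=7, Σx=88, Σy=81, Σxy=1178, Σx²=1236, Σy²=1153
r = (7×1178 - 88×81)/√((7×1236 - 88²)(7×1153 - 81²))
= 1118/√(908×1510) = 1118/√1371080 ≈ 1118/1170.9313 ≈ 0.9548

r ≈ 0.9548


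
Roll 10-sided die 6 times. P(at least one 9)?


P(no 9)^6 = (9/10)^6 = 531441/1000000
P(≥1) = 1 - 531441/1000000 = 468559/1000000

P = 468559/1000000 ≈ 46.86%


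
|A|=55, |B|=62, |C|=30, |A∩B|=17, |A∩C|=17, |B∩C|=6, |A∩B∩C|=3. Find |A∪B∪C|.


|A∪B∪C| = 55+62+30-17-17-6+3 = 110

|A∪B∪C| = 110


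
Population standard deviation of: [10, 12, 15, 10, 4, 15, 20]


Mean = 86/7
  (10-86/7)²=256/49
  (12-86/7)²=4/49
  (15-86/7)²=361/49
  (10-86/7)²=256/49
  (4-86/7)²=3364/49
  (15-86/7)²=361/49
  (20-86/7)²=2916/49
Σ(x-μ)² = 1074/7
σ² = (1074/7)/7 = 1074/49

σ = √(1074/49) ≈ 4.6817


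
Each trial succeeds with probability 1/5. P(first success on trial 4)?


Geometric: P(X=4) = (1-p)^(k-1)×p = (4/5)^3×1/5 = 64/625

P(X=4) = 64/625 ≈ 10.24%


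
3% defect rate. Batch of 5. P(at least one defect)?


P(all good) = (97/100)^5 = 8587340257/10000000000
P(≥1 defect) = 1412659743/10000000000

P = 1412659743/10000000000 ≈ 14.13%


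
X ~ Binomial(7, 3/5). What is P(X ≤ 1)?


P(X ≤ 1) = Σ P(X=i) for i=0..1
P(X=0) = 128/78125
P(X=1) = 1344/78125
Sum = 1472/78125

P(X ≤ 1) = 1472/78125 ≈ 1.88%


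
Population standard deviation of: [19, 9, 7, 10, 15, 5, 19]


Mean = 84/7 = 12
  (19-12)²=49
  (9-12)²=9
  (7-12)²=25
  (10-12)²=4
  (15-12)²=9
  (5-12)²=49
  (19-12)²=49
Σ(x-μ)² = 194
σ² = 194/7

σ = √(194/7) ≈ 5.2644


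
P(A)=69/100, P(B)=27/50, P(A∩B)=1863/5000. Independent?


P(A)×P(B) = 1863/5000
P(A∩B) = 1863/5000
Equal ✓ → Independent

Yes, independent


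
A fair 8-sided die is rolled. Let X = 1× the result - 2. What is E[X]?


E[die] = (1+8)/2 = 9/2
E[X] = 1×9/2 - 2 = 5/2

E[X] = 5/2


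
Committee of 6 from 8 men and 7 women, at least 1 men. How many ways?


Count by #men:
  1M,5W: C(8,1)×C(7,5)=168
  2M,4W: C(8,2)×C(7,4)=980
  3M,3W: C(8,3)×C(7,3)=1960
  4M,2W: C(8,4)×C(7,2)=1470
  5M,1W: C(8,5)×C(7,1)=392
  6M,0W: C(8,6)×C(7,0)=28
Total = 4998

4998


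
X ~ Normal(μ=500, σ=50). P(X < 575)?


z = (575-500)/50 = 1.5
P(Z < 1.5) = 0.9332

P(X < 575) ≈ 0.9332


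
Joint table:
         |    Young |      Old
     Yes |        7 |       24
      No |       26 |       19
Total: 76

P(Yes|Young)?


P(Yes|Young) = 7/(7+26) = 7/33

P = 7/33 ≈ 21.21%


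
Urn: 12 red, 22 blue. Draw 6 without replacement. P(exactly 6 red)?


Hypergeometric: C(12,6)×C(22,0)/C(34,6)
= 924×1/1344904 = 21/30566

P(X=6) = 21/30566 ≈ 0.07%


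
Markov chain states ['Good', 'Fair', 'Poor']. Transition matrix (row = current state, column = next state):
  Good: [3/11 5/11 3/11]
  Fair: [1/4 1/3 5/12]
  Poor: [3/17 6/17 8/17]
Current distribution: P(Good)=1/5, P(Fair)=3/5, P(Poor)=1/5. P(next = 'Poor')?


P(next=Poor) = Σᵢ P(now=i)×P(i→Poor)
= 1/5×3/11 + 3/5×5/12 + 1/5×8/17
= 3/55 + 1/4 + 8/85 = 1491/3740

P = 1491/3740 ≈ 0.3987


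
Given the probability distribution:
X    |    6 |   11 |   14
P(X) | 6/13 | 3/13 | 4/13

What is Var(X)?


E[X] = 125/13
E[X²] = 1363/13
Var(X) = E[X²] - (E[X])² = 1363/13 - 15625/169 = 2094/169

Var(X) = 2094/169 ≈ 12.3905


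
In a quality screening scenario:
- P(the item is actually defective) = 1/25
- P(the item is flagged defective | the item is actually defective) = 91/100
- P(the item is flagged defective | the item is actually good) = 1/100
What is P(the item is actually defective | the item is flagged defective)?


Using Bayes' theorem:
P(A|B) = P(B|A)·P(A) / P(B)

P(the item is flagged defective) = 91/100 × 1/25 + 1/100 × 24/25
= 91/2500 + 6/625 = 23/500

P(the item is actually defective|the item is flagged defective) = (91/2500) / (23/500) = 91/115

P(the item is actually defective|the item is flagged defective) = 91/115 ≈ 79.13%


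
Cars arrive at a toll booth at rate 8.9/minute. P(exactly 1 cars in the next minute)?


Poisson(λ=8.9): P(X=1) = e^(-λ)×λ^k/k!
= e^(-8.9) × 8.9^1 / 1!
≈ 0.0001363889265 × 8.9 / 1 ≈ 0.001214

P(X=1) ≈ 0.001214 ≈ 0.12%


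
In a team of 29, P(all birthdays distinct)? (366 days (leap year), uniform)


P(all different) = Π(366-i)/366 for i=0..28
= (366/366)×(365/366)×...×(338/366)
= 0.320056

P ≈ 0.3201 ≈ 32.01%


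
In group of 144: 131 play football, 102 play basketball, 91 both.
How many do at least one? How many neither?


|A∪B| = 131+102-91 = 142
Neither = 144-142 = 2

At least one: 142; Neither: 2


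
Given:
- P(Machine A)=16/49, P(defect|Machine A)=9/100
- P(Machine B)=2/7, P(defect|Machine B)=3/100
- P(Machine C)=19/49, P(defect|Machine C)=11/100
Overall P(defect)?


P(B) = Σ P(B|Aᵢ)×P(Aᵢ)
  9/100×16/49 = 36/1225
  3/100×2/7 = 3/350
  11/100×19/49 = 209/4900
Sum = 79/980

P(defect) = 79/980 ≈ 8.06%


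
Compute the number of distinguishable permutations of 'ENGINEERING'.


Letters: 11, freq: {'E': 3, 'N': 3, 'G': 2, 'I': 2, 'R': 1}
11!/(3!×3!×2!×2!×1!) = 39916800/144 = 277200

277200


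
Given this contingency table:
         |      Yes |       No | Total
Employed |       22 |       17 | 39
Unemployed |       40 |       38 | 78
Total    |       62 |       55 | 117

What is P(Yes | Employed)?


P(Yes | Employed) = 22/(22+17) = 22/39

P(Yes|Employed) = 22/39 ≈ 56.41%


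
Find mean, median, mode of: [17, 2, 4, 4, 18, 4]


Sorted: [2, 4, 4, 4, 17, 18]
Mean = 49/6
Median = 4
Freq: {17: 1, 2: 1, 4: 3, 18: 1}
Mode: [4]

Mean=49/6, Median=4, Mode=4


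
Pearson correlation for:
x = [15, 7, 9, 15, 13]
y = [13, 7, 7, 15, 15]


n=5, Σx=59, Σy=57, Σxy=727, Σx²=749, Σy²=717
r = (5×727 - 59×57)/√((5×749 - 59²)(5×717 - 57²))
= 272/√(264×336) = 272/√88704 ≈ 272/297.8322 ≈ 0.9133

r ≈ 0.9133


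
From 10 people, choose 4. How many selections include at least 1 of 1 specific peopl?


Complement: C(10,4) - C(9,4) = 210 - 126 = 84

84


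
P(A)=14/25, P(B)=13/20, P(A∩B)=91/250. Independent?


P(A)×P(B) = 91/250
P(A∩B) = 91/250
Equal ✓ → Independent

Yes, independent


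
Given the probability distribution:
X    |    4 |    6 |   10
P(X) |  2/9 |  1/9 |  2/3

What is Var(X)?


E[X] = 74/9
E[X²] = 668/9
Var(X) = E[X²] - (E[X])² = 668/9 - 5476/81 = 536/81

Var(X) = 536/81 ≈ 6.6173


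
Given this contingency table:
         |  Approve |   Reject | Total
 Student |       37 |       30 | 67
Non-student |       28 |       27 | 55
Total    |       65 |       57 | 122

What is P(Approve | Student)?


P(Approve | Student) = 37/(37+30) = 37/67

P(Approve|Student) = 37/67 ≈ 55.22%


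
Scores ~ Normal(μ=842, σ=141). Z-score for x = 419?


z = (x - μ)/σ = (419 - 842)/141 = -3.0

z = -3.0


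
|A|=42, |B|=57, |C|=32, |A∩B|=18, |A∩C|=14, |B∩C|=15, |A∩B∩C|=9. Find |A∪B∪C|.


|A∪B∪C| = 42+57+32-18-14-15+9 = 93

|A∪B∪C| = 93


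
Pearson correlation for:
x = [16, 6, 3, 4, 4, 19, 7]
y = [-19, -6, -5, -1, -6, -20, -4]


n=7, Σx=59, Σy=-61, Σxy=-791, Σx²=743, Σy²=875
r = (7×(-791) - 59×(-61))/√((7×743 - 59²)(7×875 - (-61)²))
= -1938/√(1720×2404) = -1938/√4134880 ≈ -1938/2033.4404 ≈ -0.9531

r ≈ -0.9531


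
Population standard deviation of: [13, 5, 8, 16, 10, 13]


Mean = 65/6
  (13-65/6)²=169/36
  (5-65/6)²=1225/36
  (8-65/6)²=289/36
  (16-65/6)²=961/36
  (10-65/6)²=25/36
  (13-65/6)²=169/36
Σ(x-μ)² = 473/6
σ² = (473/6)/6 = 473/36

σ = √(473/36) ≈ 3.6248


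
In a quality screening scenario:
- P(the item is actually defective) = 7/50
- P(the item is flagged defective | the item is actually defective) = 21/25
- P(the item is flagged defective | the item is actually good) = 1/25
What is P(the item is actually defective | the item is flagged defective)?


Using Bayes' theorem:
P(A|B) = P(B|A)·P(A) / P(B)

P(the item is flagged defective) = 21/25 × 7/50 + 1/25 × 43/50
= 147/1250 + 43/1250 = 19/125

P(the item is actually defective|the item is flagged defective) = (147/1250) / (19/125) = 147/190

P(the item is actually defective|the item is flagged defective) = 147/190 ≈ 77.37%


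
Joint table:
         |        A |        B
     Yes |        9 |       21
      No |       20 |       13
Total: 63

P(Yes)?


P(Yes) = (9+21)/63 = 30/63 = 10/21

P(Yes) = 10/21 ≈ 47.62%


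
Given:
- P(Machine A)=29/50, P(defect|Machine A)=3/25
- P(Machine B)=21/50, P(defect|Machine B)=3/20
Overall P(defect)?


P(B) = Σ P(B|Aᵢ)×P(Aᵢ)
  3/25×29/50 = 87/1250
  3/20×21/50 = 63/1000
Sum = 663/5000

P(defect) = 663/5000 ≈ 13.26%


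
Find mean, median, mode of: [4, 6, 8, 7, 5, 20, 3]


Sorted: [3, 4, 5, 6, 7, 8, 20]
Mean = 53/7
Median = 6
Freq: {4: 1, 6: 1, 8: 1, 7: 1, 5: 1, 20: 1, 3: 1}
Mode: No mode

Mean=53/7, Median=6, Mode=No mode


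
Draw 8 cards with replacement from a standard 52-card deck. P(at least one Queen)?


P(not a Queen) = 48/52 = 12/13
P(none in 8 draws) = (12/13)^8 = 429981696/815730721
P(≥1 Queen) = 1 - 429981696/815730721 = 385749025/815730721

P = 385749025/815730721 ≈ 47.29%


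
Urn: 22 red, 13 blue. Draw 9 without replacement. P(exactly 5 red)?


Hypergeometric: C(22,5)×C(13,4)/C(35,9)
= 26334×715/70607460 = 8151/30566

P(X=5) = 8151/30566 ≈ 26.67%


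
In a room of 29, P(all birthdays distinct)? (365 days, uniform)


P(all different) = Π(365-i)/365 for i=0..28
= (365/365)×(364/365)×...×(337/365)
= 0.319031

P ≈ 0.3190 ≈ 31.90%


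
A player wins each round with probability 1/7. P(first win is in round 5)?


Geometric: P(X=5) = (1-p)^(k-1)×p = (6/7)^4×1/7 = 1296/16807

P(X=5) = 1296/16807 ≈ 7.71%


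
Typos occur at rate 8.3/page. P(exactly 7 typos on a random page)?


Poisson(λ=8.3): P(X=7) = e^(-λ)×λ^k/k!
= e^(-8.3) × 8.3^7 / 7!
≈ 0.0002485168271 × 2713605.09896 / 5040 ≈ 0.133805

P(X=7) ≈ 0.133805 ≈ 13.38%


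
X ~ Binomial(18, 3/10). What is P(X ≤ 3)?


P(X ≤ 3) = Σ P(X=i) for i=0..3
P(X=0) = 1628413597910449/1000000000000000000
P(X=1) = 6281023877654589/500000000000000000
P(X=2) = 45761745394340577/1000000000000000000
P(X=3) = 6537392199191511/62500000000000000
Sum = 8227524096731219/50000000000000000

P(X ≤ 3) = 8227524096731219/50000000000000000 ≈ 16.46%


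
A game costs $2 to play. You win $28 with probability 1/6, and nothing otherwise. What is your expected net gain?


E[gain] = (28-2)×1/6 + (-2)×5/6
= 13/3 - 5/3 = 8/3

Expected net gain = $8/3 ≈ $2.67


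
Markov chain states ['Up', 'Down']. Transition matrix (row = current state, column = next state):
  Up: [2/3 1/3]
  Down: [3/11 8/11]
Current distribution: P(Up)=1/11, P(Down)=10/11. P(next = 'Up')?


P(next=Up) = Σᵢ P(now=i)×P(i→Up)
= 1/11×2/3 + 10/11×3/11
= 2/33 + 30/121 = 112/363

P = 112/363 ≈ 0.3085


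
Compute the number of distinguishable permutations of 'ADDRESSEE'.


Letters: 9, freq: {'A': 1, 'D': 2, 'R': 1, 'E': 3, 'S': 2}
9!/(1!×2!×1!×3!×2!) = 362880/24 = 15120

15120


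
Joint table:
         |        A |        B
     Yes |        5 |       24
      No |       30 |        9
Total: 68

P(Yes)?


P(Yes) = (5+24)/68 = 29/68

P(Yes) = 29/68 ≈ 42.65%


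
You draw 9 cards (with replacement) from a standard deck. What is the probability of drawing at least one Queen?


P(not a Queen) = 48/52 = 12/13
P(none in 9 draws) = (12/13)^9 = 5159780352/10604499373
P(≥1 Queen) = 1 - 5159780352/10604499373 = 5444719021/10604499373

P = 5444719021/10604499373 ≈ 51.34%


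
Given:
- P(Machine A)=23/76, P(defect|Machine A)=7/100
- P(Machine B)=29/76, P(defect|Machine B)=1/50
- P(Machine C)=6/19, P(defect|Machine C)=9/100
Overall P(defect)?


P(B) = Σ P(B|Aᵢ)×P(Aᵢ)
  7/100×23/76 = 161/7600
  1/50×29/76 = 29/3800
  9/100×6/19 = 27/950
Sum = 87/1520

P(defect) = 87/1520 ≈ 5.72%


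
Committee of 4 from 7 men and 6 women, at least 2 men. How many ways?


Count by #men:
  2M,2W: C(7,2)×C(6,2)=315
  3M,1W: C(7,3)×C(6,1)=210
  4M,0W: C(7,4)×C(6,0)=35
Total = 560

560


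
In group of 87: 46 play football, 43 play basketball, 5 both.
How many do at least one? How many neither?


|A∪B| = 46+43-5 = 84
Neither = 87-84 = 3

At least one: 84; Neither: 3


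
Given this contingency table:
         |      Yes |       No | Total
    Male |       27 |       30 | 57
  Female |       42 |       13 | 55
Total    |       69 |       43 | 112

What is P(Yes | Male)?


P(Yes | Male) = 27/(27+30) = 27/57 = 9/19

P(Yes|Male) = 9/19 ≈ 47.37%


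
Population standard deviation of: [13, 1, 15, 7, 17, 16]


Mean = 69/6 = 23/2
  (13-23/2)²=9/4
  (1-23/2)²=441/4
  (15-23/2)²=49/4
  (7-23/2)²=81/4
  (17-23/2)²=121/4
  (16-23/2)²=81/4
Σ(x-μ)² = 391/2
σ² = (391/2)/6 = 391/12

σ = √(391/12) ≈ 5.7082


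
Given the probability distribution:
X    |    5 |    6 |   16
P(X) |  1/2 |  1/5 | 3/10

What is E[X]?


E[X] = Σ x·P(X=x)
= (5)×(1/2) + (6)×(1/5) + (16)×(3/10)
= 17/2

E[X] = 17/2


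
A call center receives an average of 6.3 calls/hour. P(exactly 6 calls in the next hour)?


Poisson(λ=6.3): P(X=6) = e^(-λ)×λ^k/k!
= e^(-6.3) × 6.3^6 / 6!
≈ 0.001836304777 × 62523.502209 / 720 ≈ 0.159461

P(X=6) ≈ 0.159461 ≈ 15.95%


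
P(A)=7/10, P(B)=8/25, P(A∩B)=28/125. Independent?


P(A)×P(B) = 28/125
P(A∩B) = 28/125
Equal ✓ → Independent

Yes, independent


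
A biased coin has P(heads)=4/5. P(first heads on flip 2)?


Geometric: P(X=2) = (1-p)^(k-1)×p = (1/5)^1×4/5 = 4/25

P(X=2) = 4/25 ≈ 16.00%


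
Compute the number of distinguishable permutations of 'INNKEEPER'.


Letters: 9, freq: {'I': 1, 'N': 2, 'K': 1, 'E': 3, 'P': 1, 'R': 1}
9!/(1!×2!×1!×3!×1!×1!) = 362880/12 = 30240

30240


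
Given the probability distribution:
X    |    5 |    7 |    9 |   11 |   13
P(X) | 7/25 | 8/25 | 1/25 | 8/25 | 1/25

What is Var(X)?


E[X] = 201/25
E[X²] = 357/5
Var(X) = E[X²] - (E[X])² = 357/5 - 40401/625 = 4224/625

Var(X) = 4224/625 ≈ 6.7584


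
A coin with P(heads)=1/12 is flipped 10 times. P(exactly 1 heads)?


Binomial: P(X=1) = C(10,1)×p^1×(1-p)^9
= 10 × 1/12 × 2357947691/5159780352 = 11789738455/30958682112

P(X=1) = 11789738455/30958682112 ≈ 38.08%


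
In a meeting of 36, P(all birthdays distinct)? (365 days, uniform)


P(all different) = Π(365-i)/365 for i=0..35
= (365/365)×(364/365)×...×(330/365)
= 0.167818

P ≈ 0.1678 ≈ 16.78%


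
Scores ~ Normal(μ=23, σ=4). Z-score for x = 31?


z = (x - μ)/σ = (31 - 23)/4 = 2.0

z = 2.0


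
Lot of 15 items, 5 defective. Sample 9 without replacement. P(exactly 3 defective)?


Hypergeometric: C(5,3)×C(10,6)/C(15,9)
= 10×210/5005 = 60/143

P(X=3) = 60/143 ≈ 41.96%


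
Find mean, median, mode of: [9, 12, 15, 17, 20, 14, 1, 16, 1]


Sorted: [1, 1, 9, 12, 14, 15, 16, 17, 20]
Mean = 105/9 = 35/3
Median = 14
Freq: {9: 1, 12: 1, 15: 1, 17: 1, 20: 1, 14: 1, 1: 2, 16: 1}
Mode: [1]

Mean=35/3, Median=14, Mode=1


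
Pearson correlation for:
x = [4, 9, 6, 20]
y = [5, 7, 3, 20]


n=4, Σx=39, Σy=35, Σxy=501, Σx²=533, Σy²=483
r = (4×501 - 39×35)/√((4×533 - 39²)(4×483 - 35²))
= 639/√(611×707) = 639/√431977 ≈ 639/657.2496 ≈ 0.9722

r ≈ 0.9722


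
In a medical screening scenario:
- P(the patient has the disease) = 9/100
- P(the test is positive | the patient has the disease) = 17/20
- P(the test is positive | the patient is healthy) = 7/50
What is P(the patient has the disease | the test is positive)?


Using Bayes' theorem:
P(A|B) = P(B|A)·P(A) / P(B)

P(the test is positive) = 17/20 × 9/100 + 7/50 × 91/100
= 153/2000 + 637/5000 = 2039/10000

P(the patient has the disease|the test is positive) = (153/2000) / (2039/10000) = 765/2039

P(the patient has the disease|the test is positive) = 765/2039 ≈ 37.52%


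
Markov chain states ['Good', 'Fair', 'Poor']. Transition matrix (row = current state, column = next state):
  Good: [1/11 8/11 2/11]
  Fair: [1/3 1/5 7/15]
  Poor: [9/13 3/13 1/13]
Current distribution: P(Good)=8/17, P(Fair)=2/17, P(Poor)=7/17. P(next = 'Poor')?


P(next=Poor) = Σᵢ P(now=i)×P(i→Poor)
= 8/17×2/11 + 2/17×7/15 + 7/17×1/13
= 16/187 + 14/255 + 7/221 = 6277/36465

P = 6277/36465 ≈ 0.1721


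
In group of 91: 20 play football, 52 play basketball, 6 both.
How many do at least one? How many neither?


|A∪B| = 20+52-6 = 66
Neither = 91-66 = 25

At least one: 66; Neither: 25


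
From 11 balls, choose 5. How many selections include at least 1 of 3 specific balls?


Complement: C(11,5) - C(8,5) = 462 - 56 = 406

406


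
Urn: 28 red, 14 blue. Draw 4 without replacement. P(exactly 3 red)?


Hypergeometric: C(28,3)×C(14,1)/C(42,4)
= 3276×14/111930 = 84/205

P(X=3) = 84/205 ≈ 40.98%


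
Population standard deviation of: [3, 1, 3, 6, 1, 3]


Mean = 17/6
  (3-17/6)²=1/36
  (1-17/6)²=121/36
  (3-17/6)²=1/36
  (6-17/6)²=361/36
  (1-17/6)²=121/36
  (3-17/6)²=1/36
Σ(x-μ)² = 101/6
σ² = (101/6)/6 = 101/36

σ = √(101/36) ≈ 1.6750


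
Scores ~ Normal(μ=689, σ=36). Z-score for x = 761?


z = (x - μ)/σ = (761 - 689)/36 = 2.0

z = 2.0


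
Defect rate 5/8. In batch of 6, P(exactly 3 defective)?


Binomial: P(X=3) = C(6,3)×p^3×(1-p)^3
= 20 × 125/512 × 27/512 = 16875/65536

P(X=3) = 16875/65536 ≈ 25.75%


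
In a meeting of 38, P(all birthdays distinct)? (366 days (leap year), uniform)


P(all different) = Π(366-i)/366 for i=0..37
= (366/366)×(365/366)×...×(329/366)
= 0.136703

P ≈ 0.1367 ≈ 13.67%


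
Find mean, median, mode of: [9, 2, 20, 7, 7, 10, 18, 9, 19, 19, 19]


Sorted: [2, 7, 7, 9, 9, 10, 18, 19, 19, 19, 20]
Mean = 139/11
Median = 10
Freq: {9: 2, 2: 1, 20: 1, 7: 2, 10: 1, 18: 1, 19: 3}
Mode: [19]

Mean=139/11, Median=10, Mode=19


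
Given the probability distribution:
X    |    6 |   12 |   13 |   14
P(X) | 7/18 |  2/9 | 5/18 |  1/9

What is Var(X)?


E[X] = 61/6
E[X²] = 2065/18
Var(X) = E[X²] - (E[X])² = 2065/18 - 3721/36 = 409/36

Var(X) = 409/36 ≈ 11.3611


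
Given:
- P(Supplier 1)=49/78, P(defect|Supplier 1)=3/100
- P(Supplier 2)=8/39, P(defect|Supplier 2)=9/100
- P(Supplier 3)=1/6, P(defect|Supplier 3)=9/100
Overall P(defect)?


P(B) = Σ P(B|Aᵢ)×P(Aᵢ)
  3/100×49/78 = 49/2600
  9/100×8/39 = 6/325
  9/100×1/6 = 3/200
Sum = 17/325

P(defect) = 17/325 ≈ 5.23%


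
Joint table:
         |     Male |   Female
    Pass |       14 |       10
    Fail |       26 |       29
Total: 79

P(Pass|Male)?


P(Pass|Male) = 14/(14+26) = 14/40 = 7/20

P = 7/20 ≈ 35.00%


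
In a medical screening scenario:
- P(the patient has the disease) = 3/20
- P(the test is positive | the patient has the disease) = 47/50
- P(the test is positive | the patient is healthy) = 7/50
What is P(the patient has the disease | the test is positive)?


Using Bayes' theorem:
P(A|B) = P(B|A)·P(A) / P(B)

P(the test is positive) = 47/50 × 3/20 + 7/50 × 17/20
= 141/1000 + 119/1000 = 13/50

P(the patient has the disease|the test is positive) = (141/1000) / (13/50) = 141/260

P(the patient has the disease|the test is positive) = 141/260 ≈ 54.23%


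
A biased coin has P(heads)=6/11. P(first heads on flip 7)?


Geometric: P(X=7) = (1-p)^(k-1)×p = (5/11)^6×6/11 = 93750/19487171

P(X=7) = 93750/19487171 ≈ 0.48%


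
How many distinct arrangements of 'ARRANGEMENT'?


Letters: 11, freq: {'A': 2, 'R': 2, 'N': 2, 'G': 1, 'E': 2, 'M': 1, 'T': 1}
11!/(2!×2!×2!×1!×2!×1!×1!) = 39916800/16 = 2494800

2494800


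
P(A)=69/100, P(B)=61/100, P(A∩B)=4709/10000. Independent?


P(A)×P(B) = 4209/10000
P(A∩B) = 4709/10000
Not equal → NOT independent

No, not independent


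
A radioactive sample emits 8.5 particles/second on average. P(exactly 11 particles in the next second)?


Poisson(λ=8.5): P(X=11) = e^(-λ)×λ^k/k!
= e^(-8.5) × 8.5^11 / 11!
≈ 0.000203468369 × 16734324369 / 39916800 ≈ 0.085300

P(X=11) ≈ 0.085300 ≈ 8.53%


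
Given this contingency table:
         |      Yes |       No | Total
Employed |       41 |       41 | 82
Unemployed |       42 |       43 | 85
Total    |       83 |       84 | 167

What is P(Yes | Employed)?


P(Yes | Employed) = 41/(41+41) = 41/82 = 1/2

P(Yes|Employed) = 1/2 ≈ 50.00%


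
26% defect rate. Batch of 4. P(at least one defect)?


P(all good) = (37/50)^4 = 1874161/6250000
P(≥1 defect) = 4375839/6250000

P = 4375839/6250000 ≈ 70.01%


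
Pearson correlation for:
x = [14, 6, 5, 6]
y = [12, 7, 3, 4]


n=4, Σx=31, Σy=26, Σxy=249, Σx²=293, Σy²=218
r = (4×249 - 31×26)/√((4×293 - 31²)(4×218 - 26²))
= 190/√(211×196) = 190/√41356 ≈ 190/203.3617 ≈ 0.9343

r ≈ 0.9343


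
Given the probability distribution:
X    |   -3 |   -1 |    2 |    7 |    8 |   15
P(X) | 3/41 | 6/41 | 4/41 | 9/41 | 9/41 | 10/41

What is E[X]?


E[X] = Σ x·P(X=x)
= (-3)×(3/41) + (-1)×(6/41) + (2)×(4/41) + (7)×(9/41) + (8)×(9/41) + (15)×(10/41)
= 278/41

E[X] = 278/41


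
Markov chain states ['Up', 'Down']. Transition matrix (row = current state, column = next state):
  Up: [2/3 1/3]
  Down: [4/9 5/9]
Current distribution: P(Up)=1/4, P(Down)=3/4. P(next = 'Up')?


P(next=Up) = Σᵢ P(now=i)×P(i→Up)
= 1/4×2/3 + 3/4×4/9
= 1/6 + 1/3 = 1/2

P = 1/2 ≈ 0.5000


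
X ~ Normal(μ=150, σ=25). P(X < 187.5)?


z = (187.5-150)/25 = 1.5
P(Z < 1.5) = 0.9332

P(X < 187.5) ≈ 0.9332


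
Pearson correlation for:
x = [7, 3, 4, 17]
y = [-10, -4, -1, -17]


n=4, Σx=31, Σy=-32, Σxy=-375, Σx²=363, Σy²=406
r = (4×(-375) - 31×(-32))/√((4×363 - 31²)(4×406 - (-32)²))
= -508/√(491×600) = -508/√294600 ≈ -508/542.7707 ≈ -0.9359

r ≈ -0.9359


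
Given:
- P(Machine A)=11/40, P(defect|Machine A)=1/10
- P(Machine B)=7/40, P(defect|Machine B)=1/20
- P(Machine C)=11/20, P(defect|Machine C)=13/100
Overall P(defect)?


P(B) = Σ P(B|Aᵢ)×P(Aᵢ)
  1/10×11/40 = 11/400
  1/20×7/40 = 7/800
  13/100×11/20 = 143/2000
Sum = 431/4000

P(defect) = 431/4000 ≈ 10.78%


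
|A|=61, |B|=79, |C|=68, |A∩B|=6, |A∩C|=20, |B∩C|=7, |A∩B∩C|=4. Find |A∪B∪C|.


|A∪B∪C| = 61+79+68-6-20-7+4 = 179

|A∪B∪C| = 179


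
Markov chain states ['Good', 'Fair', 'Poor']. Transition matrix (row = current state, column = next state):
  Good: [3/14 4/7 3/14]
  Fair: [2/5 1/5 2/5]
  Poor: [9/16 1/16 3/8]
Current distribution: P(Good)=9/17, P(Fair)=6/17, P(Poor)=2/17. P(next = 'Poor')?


P(next=Poor) = Σᵢ P(now=i)×P(i→Poor)
= 9/17×3/14 + 6/17×2/5 + 2/17×3/8
= 27/238 + 12/85 + 3/68 = 711/2380

P = 711/2380 ≈ 0.2987


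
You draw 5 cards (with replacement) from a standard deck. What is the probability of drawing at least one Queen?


P(not a Queen) = 48/52 = 12/13
P(none in 5 draws) = (12/13)^5 = 248832/371293
P(≥1 Queen) = 1 - 248832/371293 = 122461/371293

P = 122461/371293 ≈ 32.98%


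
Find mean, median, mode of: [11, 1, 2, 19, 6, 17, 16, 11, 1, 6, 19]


Sorted: [1, 1, 2, 6, 6, 11, 11, 16, 17, 19, 19]
Mean = 109/11
Median = 11
Freq: {11: 2, 1: 2, 2: 1, 19: 2, 6: 2, 17: 1, 16: 1}
Mode: [1, 6, 11, 19]

Mean=109/11, Median=11, Mode=[1, 6, 11, 19]


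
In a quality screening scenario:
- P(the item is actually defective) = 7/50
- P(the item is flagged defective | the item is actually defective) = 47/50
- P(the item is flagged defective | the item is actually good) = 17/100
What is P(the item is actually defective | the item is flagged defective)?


Using Bayes' theorem:
P(A|B) = P(B|A)·P(A) / P(B)

P(the item is flagged defective) = 47/50 × 7/50 + 17/100 × 43/50
= 329/2500 + 731/5000 = 1389/5000

P(the item is actually defective|the item is flagged defective) = (329/2500) / (1389/5000) = 658/1389

P(the item is actually defective|the item is flagged defective) = 658/1389 ≈ 47.37%


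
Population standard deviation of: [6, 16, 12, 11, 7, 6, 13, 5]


Mean = 76/8 = 19/2
  (6-19/2)²=49/4
  (16-19/2)²=169/4
  (12-19/2)²=25/4
  (11-19/2)²=9/4
  (7-19/2)²=25/4
  (6-19/2)²=49/4
  (13-19/2)²=49/4
  (5-19/2)²=81/4
Σ(x-μ)² = 114
σ² = 114/8 = 57/4

σ = √(57/4) ≈ 3.7749


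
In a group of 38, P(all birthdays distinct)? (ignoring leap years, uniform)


P(all different) = Π(365-i)/365 for i=0..37
= (365/365)×(364/365)×...×(328/365)
= 0.135932

P ≈ 0.1359 ≈ 13.59%


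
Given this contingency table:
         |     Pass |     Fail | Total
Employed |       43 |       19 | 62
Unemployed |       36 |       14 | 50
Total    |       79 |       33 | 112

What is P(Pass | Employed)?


P(Pass | Employed) = 43/(43+19) = 43/62

P(Pass|Employed) = 43/62 ≈ 69.35%


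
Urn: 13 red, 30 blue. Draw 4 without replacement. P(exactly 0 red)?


Hypergeometric: C(13,0)×C(30,4)/C(43,4)
= 1×27405/123410 = 783/3526

P(X=0) = 783/3526 ≈ 22.21%


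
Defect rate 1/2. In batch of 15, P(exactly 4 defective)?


Binomial: P(X=4) = C(15,4)×p^4×(1-p)^11
= 1365 × 1/16 × 1/2048 = 1365/32768

P(X=4) = 1365/32768 ≈ 4.17%


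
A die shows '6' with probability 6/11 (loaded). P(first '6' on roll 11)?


Geometric: P(X=11) = (1-p)^(k-1)×p = (5/11)^10×6/11 = 58593750/285311670611

P(X=11) = 58593750/285311670611 ≈ 0.02%


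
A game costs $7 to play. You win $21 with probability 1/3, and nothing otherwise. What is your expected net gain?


E[gain] = (21-7)×1/3 + (-7)×2/3
= 14/3 - 14/3 = 0

Expected net gain = $0 ≈ $0.00


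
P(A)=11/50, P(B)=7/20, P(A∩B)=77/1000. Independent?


P(A)×P(B) = 77/1000
P(A∩B) = 77/1000
Equal ✓ → Independent

Yes, independent


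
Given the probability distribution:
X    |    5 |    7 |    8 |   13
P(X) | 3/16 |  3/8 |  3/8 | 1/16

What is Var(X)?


E[X] = 59/8
E[X²] = 461/8
Var(X) = E[X²] - (E[X])² = 461/8 - 3481/64 = 207/64

Var(X) = 207/64 ≈ 3.2344


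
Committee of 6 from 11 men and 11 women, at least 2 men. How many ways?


Count by #men:
  2M,4W: C(11,2)×C(11,4)=18150
  3M,3W: C(11,3)×C(11,3)=27225
  4M,2W: C(11,4)×C(11,2)=18150
  5M,1W: C(11,5)×C(11,1)=5082
  6M,0W: C(11,6)×C(11,0)=462
Total = 69069

69069


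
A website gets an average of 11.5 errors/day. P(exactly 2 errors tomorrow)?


Poisson(λ=11.5): P(X=2) = e^(-λ)×λ^k/k!
= e^(-11.5) × 11.5^2 / 2!
≈ 1.01300936e-05 × 132.25 / 2 ≈ 0.000670

P(X=2) ≈ 0.000670 ≈ 0.07%


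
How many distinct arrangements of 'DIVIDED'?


Letters: 7, freq: {'D': 3, 'I': 2, 'V': 1, 'E': 1}
7!/(3!×2!×1!×1!) = 5040/12 = 420

420


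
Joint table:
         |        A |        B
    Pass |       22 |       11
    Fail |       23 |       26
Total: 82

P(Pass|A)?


P(Pass|A) = 22/(22+23) = 22/45

P = 22/45 ≈ 48.89%


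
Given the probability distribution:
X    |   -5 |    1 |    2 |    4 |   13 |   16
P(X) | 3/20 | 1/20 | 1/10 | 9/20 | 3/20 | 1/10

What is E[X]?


E[X] = Σ x·P(X=x)
= (-5)×(3/20) + (1)×(1/20) + (2)×(1/10) + (4)×(9/20) + (13)×(3/20) + (16)×(1/10)
= 97/20

E[X] = 97/20


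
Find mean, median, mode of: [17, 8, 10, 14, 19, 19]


Sorted: [8, 10, 14, 17, 19, 19]
Mean = 87/6 = 29/2
Median = 31/2
Freq: {17: 1, 8: 1, 10: 1, 14: 1, 19: 2}
Mode: [19]

Mean=29/2, Median=31/2, Mode=19


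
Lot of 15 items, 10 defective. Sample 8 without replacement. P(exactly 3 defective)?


Hypergeometric: C(10,3)×C(5,5)/C(15,8)
= 120×1/6435 = 8/429

P(X=3) = 8/429 ≈ 1.86%


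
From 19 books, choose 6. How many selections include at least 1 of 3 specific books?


Complement: C(19,6) - C(16,6) = 27132 - 8008 = 19124

19124


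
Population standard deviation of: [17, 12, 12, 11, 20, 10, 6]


Mean = 88/7
  (17-88/7)²=961/49
  (12-88/7)²=16/49
  (12-88/7)²=16/49
  (11-88/7)²=121/49
  (20-88/7)²=2704/49
  (10-88/7)²=324/49
  (6-88/7)²=2116/49
Σ(x-μ)² = 894/7
σ² = (894/7)/7 = 894/49

σ = √(894/49) ≈ 4.2714


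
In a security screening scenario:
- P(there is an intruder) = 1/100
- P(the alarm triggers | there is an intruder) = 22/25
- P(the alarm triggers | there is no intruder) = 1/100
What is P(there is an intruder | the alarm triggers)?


Using Bayes' theorem:
P(A|B) = P(B|A)·P(A) / P(B)

P(the alarm triggers) = 22/25 × 1/100 + 1/100 × 99/100
= 11/1250 + 99/10000 = 187/10000

P(there is an intruder|the alarm triggers) = (11/1250) / (187/10000) = 8/17

P(there is an intruder|the alarm triggers) = 8/17 ≈ 47.06%


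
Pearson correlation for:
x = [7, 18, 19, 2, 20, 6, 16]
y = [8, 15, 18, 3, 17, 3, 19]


n=7, Σx=88, Σy=83, Σxy=1336, Σx²=1430, Σy²=1281
r = (7×1336 - 88×83)/√((7×1430 - 88²)(7×1281 - 83²))
= 2048/√(2266×2078) = 2048/√4708748 ≈ 2048/2169.9650 ≈ 0.9438

r ≈ 0.9438


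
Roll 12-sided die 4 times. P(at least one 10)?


P(no 10)^4 = (11/12)^4 = 14641/20736
P(≥1) = 1 - 14641/20736 = 6095/20736

P = 6095/20736 ≈ 29.39%
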